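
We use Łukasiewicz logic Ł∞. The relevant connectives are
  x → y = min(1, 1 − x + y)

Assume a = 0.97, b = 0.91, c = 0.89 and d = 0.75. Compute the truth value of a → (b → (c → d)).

0.98

c → d = min(1, 1 − 0.89 + 0.75) = min(1, 0.86) = 0.86
b → (c → d) = min(1, 1 − 0.91 + 0.86) = min(1, 0.95) = 0.95
a → (b → (c → d)) = min(1, 1 − 0.97 + 0.95) = min(1, 0.98) = 0.98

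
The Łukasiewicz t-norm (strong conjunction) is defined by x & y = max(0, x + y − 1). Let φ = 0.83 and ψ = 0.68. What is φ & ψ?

φ & ψ = max(0, 0.83 + 0.68 − 1) = max(0, 0.51) = 0.51
For comparison, the Gödel (minimum) t-norm min(x, y) would give 0.68.

0.51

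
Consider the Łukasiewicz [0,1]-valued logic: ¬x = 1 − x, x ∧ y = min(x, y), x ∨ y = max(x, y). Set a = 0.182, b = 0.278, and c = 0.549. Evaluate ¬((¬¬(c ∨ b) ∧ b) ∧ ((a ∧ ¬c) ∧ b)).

c ∨ b = max(0.549, 0.278) = 0.549
¬(c ∨ b) = 1 − 0.549 = 0.451
¬¬(c ∨ b) = 1 − 0.451 = 0.549
¬¬(c ∨ b) ∧ b = min(0.549, 0.278) = 0.278
¬c = 1 − 0.549 = 0.451
a ∧ ¬c = min(0.182, 0.451) = 0.182
(a ∧ ¬c) ∧ b = min(0.182, 0.278) = 0.182
(¬¬(c ∨ b) ∧ b) ∧ ((a ∧ ¬c) ∧ b) = min(0.278, 0.182) = 0.182
¬((¬¬(c ∨ b) ∧ b) ∧ ((a ∧ ¬c) ∧ b)) = 1 − 0.182 = 0.818

0.818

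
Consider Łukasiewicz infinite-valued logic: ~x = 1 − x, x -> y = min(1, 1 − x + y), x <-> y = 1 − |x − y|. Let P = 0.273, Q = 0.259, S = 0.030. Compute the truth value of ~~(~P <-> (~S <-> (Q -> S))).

0.926

~P = 1 − 0.273 = 0.727
~S = 1 − 0.030 = 0.970
Q -> S = min(1, 1 − 0.259 + 0.030) = min(1, 0.771) = 0.771
~S <-> (Q -> S) = 1 − |0.970 − 0.771| = 1 − 0.199 = 0.801
~P <-> (~S <-> (Q -> S)) = 1 − |0.727 − 0.801| = 1 − 0.074 = 0.926
~(~P <-> (~S <-> (Q -> S))) = 1 − 0.926 = 0.074
~~(~P <-> (~S <-> (Q -> S))) = 1 − 0.074 = 0.926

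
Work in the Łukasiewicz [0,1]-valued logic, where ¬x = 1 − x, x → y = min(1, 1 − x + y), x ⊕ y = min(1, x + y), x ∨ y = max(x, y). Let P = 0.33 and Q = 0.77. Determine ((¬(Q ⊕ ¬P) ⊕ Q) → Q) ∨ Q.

¬P = 1 − 0.33 = 0.67
Q ⊕ ¬P = min(1, 0.77 + 0.67) = min(1, 1.44) = 1.00
¬(Q ⊕ ¬P) = 1 − 1.00 = 0.00
¬(Q ⊕ ¬P) ⊕ Q = min(1, 0.00 + 0.77) = min(1, 0.77) = 0.77
(¬(Q ⊕ ¬P) ⊕ Q) → Q = min(1, 1 − 0.77 + 0.77) = min(1, 1.00) = 1.00
((¬(Q ⊕ ¬P) ⊕ Q) → Q) ∨ Q = max(1.00, 0.77) = 1.00

1.00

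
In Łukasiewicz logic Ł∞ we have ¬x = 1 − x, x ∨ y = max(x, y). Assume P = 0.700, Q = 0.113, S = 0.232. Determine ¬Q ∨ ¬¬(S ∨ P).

¬Q = 1 − 0.113 = 0.887
S ∨ P = max(0.232, 0.700) = 0.700
¬(S ∨ P) = 1 − 0.700 = 0.300
¬¬(S ∨ P) = 1 − 0.300 = 0.700
¬Q ∨ ¬¬(S ∨ P) = max(0.887, 0.700) = 0.887

0.887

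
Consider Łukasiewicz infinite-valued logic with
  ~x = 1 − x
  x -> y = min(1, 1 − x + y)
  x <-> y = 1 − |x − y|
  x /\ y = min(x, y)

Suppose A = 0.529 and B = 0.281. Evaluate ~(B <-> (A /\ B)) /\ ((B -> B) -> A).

A /\ B = min(0.529, 0.281) = 0.281
B <-> (A /\ B) = 1 − |0.281 − 0.281| = 1 − 0.000 = 1.000
~(B <-> (A /\ B)) = 1 − 1.000 = 0.000
B -> B = min(1, 1 − 0.281 + 0.281) = min(1, 1.000) = 1.000
(B -> B) -> A = min(1, 1 − 1.000 + 0.529) = min(1, 0.529) = 0.529
~(B <-> (A /\ B)) /\ ((B -> B) -> A) = min(0.000, 0.529) = 0.000

0.000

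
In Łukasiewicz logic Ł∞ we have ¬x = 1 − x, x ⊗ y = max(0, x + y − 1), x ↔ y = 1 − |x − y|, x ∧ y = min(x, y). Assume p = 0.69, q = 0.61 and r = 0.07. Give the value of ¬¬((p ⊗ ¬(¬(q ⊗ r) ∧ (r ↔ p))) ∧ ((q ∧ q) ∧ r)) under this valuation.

0.07

q ⊗ r = max(0, 0.61 + 0.07 − 1) = max(0, -0.32) = 0.00
¬(q ⊗ r) = 1 − 0.00 = 1.00
r ↔ p = 1 − |0.07 − 0.69| = 1 − 0.62 = 0.38
¬(q ⊗ r) ∧ (r ↔ p) = min(1.00, 0.38) = 0.38
¬(¬(q ⊗ r) ∧ (r ↔ p)) = 1 − 0.38 = 0.62
p ⊗ ¬(¬(q ⊗ r) ∧ (r ↔ p)) = max(0, 0.69 + 0.62 − 1) = max(0, 0.31) = 0.31
q ∧ q = min(0.61, 0.61) = 0.61
(q ∧ q) ∧ r = min(0.61, 0.07) = 0.07
(p ⊗ ¬(¬(q ⊗ r) ∧ (r ↔ p))) ∧ ((q ∧ q) ∧ r) = min(0.31, 0.07) = 0.07
¬((p ⊗ ¬(¬(q ⊗ r) ∧ (r ↔ p))) ∧ ((q ∧ q) ∧ r)) = 1 − 0.07 = 0.93
¬¬((p ⊗ ¬(¬(q ⊗ r) ∧ (r ↔ p))) ∧ ((q ∧ q) ∧ r)) = 1 − 0.93 = 0.07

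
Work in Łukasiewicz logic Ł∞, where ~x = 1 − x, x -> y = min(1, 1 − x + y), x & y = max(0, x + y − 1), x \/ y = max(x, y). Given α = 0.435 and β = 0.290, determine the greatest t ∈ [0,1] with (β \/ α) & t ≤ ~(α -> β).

β \/ α = max(0.290, 0.435) = 0.435
So the left factor is β \/ α = 0.435.
α -> β = min(1, 1 − 0.435 + 0.290) = min(1, 0.855) = 0.855
~(α -> β) = 1 − 0.855 = 0.145
So the right-hand bound is ~(α -> β) = 0.145.
The residuum of the Łukasiewicz t-norm gives the supremum: min(1, 1 − 0.435 + 0.145).
1 − 0.435 + 0.145 = 0.710, so t = min(1, 0.710) = 0.710.
Check: 0.435 & 0.710 = max(0, 0.145) = 0.145 ≤ 0.145.

0.710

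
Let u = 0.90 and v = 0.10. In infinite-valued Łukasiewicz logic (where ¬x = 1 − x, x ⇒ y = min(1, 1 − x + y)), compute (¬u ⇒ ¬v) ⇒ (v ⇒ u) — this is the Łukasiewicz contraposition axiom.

¬u = 1 − 0.90 = 0.10
¬v = 1 − 0.10 = 0.90
¬u ⇒ ¬v = min(1, 1 − 0.10 + 0.90) = min(1, 1.80) = 1.00
v ⇒ u = min(1, 1 − 0.10 + 0.90) = min(1, 1.80) = 1.00
(¬u ⇒ ¬v) ⇒ (v ⇒ u) = min(1, 1 − 1.00 + 1.00) = min(1, 1.00) = 1.00
(As expected: an axiom of Ł∞, always 1.)

1.00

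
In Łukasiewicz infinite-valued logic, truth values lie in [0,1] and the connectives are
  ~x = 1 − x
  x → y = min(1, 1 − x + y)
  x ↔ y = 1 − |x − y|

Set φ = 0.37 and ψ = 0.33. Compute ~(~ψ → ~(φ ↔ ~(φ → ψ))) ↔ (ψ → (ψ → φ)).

~ψ = 1 − 0.33 = 0.67
φ → ψ = min(1, 1 − 0.37 + 0.33) = min(1, 0.96) = 0.96
~(φ → ψ) = 1 − 0.96 = 0.04
φ ↔ ~(φ → ψ) = 1 − |0.37 − 0.04| = 1 − 0.33 = 0.67
~(φ ↔ ~(φ → ψ)) = 1 − 0.67 = 0.33
~ψ → ~(φ ↔ ~(φ → ψ)) = min(1, 1 − 0.67 + 0.33) = min(1, 0.66) = 0.66
~(~ψ → ~(φ ↔ ~(φ → ψ))) = 1 − 0.66 = 0.34
ψ → φ = min(1, 1 − 0.33 + 0.37) = min(1, 1.04) = 1.00
ψ → (ψ → φ) = min(1, 1 − 0.33 + 1.00) = min(1, 1.67) = 1.00
~(~ψ → ~(φ ↔ ~(φ → ψ))) ↔ (ψ → (ψ → φ)) = 1 − |0.34 − 1.00| = 1 − 0.66 = 0.34

0.34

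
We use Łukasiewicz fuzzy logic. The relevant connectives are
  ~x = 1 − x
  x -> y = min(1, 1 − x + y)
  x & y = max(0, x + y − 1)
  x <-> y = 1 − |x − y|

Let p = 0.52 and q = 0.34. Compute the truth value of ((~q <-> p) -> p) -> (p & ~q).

~q = 1 − 0.34 = 0.66
~q <-> p = 1 − |0.66 − 0.52| = 1 − 0.14 = 0.86
(~q <-> p) -> p = min(1, 1 − 0.86 + 0.52) = min(1, 0.66) = 0.66
p & ~q = max(0, 0.52 + 0.66 − 1) = max(0, 0.18) = 0.18
((~q <-> p) -> p) -> (p & ~q) = min(1, 1 − 0.66 + 0.18) = min(1, 0.52) = 0.52

0.52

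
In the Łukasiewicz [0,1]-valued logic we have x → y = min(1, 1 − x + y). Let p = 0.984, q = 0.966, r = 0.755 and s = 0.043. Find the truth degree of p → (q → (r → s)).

r → s = min(1, 1 − 0.755 + 0.043) = min(1, 0.288) = 0.288
q → (r → s) = min(1, 1 − 0.966 + 0.288) = min(1, 0.322) = 0.322
p → (q → (r → s)) = min(1, 1 − 0.984 + 0.322) = min(1, 0.338) = 0.338

0.338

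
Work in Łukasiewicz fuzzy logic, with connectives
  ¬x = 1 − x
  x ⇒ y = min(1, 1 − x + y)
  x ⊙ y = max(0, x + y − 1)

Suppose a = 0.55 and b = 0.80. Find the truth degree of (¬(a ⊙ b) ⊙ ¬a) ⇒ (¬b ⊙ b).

0.90

a ⊙ b = max(0, 0.55 + 0.80 − 1) = max(0, 0.35) = 0.35
¬(a ⊙ b) = 1 − 0.35 = 0.65
¬a = 1 − 0.55 = 0.45
¬(a ⊙ b) ⊙ ¬a = max(0, 0.65 + 0.45 − 1) = max(0, 0.10) = 0.10
¬b = 1 − 0.80 = 0.20
¬b ⊙ b = max(0, 0.20 + 0.80 − 1) = max(0, 0.00) = 0.00
(¬(a ⊙ b) ⊙ ¬a) ⇒ (¬b ⊙ b) = min(1, 1 − 0.10 + 0.00) = min(1, 0.90) = 0.90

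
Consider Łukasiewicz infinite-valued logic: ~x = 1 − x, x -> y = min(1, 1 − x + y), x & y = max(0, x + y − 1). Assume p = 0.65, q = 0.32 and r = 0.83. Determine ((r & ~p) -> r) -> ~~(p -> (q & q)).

~p = 1 − 0.65 = 0.35
r & ~p = max(0, 0.83 + 0.35 − 1) = max(0, 0.18) = 0.18
(r & ~p) -> r = min(1, 1 − 0.18 + 0.83) = min(1, 1.65) = 1.00
q & q = max(0, 0.32 + 0.32 − 1) = max(0, -0.36) = 0.00
p -> (q & q) = min(1, 1 − 0.65 + 0.00) = min(1, 0.35) = 0.35
~(p -> (q & q)) = 1 − 0.35 = 0.65
~~(p -> (q & q)) = 1 − 0.65 = 0.35
((r & ~p) -> r) -> ~~(p -> (q & q)) = min(1, 1 − 1.00 + 0.35) = min(1, 0.35) = 0.35

0.35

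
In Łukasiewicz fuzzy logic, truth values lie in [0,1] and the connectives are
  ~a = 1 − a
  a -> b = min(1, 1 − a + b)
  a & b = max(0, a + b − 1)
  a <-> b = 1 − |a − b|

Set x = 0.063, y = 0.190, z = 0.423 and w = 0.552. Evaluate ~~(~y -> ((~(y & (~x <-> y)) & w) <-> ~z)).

1.000

~y = 1 − 0.190 = 0.810
~x = 1 − 0.063 = 0.937
~x <-> y = 1 − |0.937 − 0.190| = 1 − 0.747 = 0.253
y & (~x <-> y) = max(0, 0.190 + 0.253 − 1) = max(0, -0.557) = 0.000
~(y & (~x <-> y)) = 1 − 0.000 = 1.000
~(y & (~x <-> y)) & w = max(0, 1.000 + 0.552 − 1) = max(0, 0.552) = 0.552
~z = 1 − 0.423 = 0.577
(~(y & (~x <-> y)) & w) <-> ~z = 1 − |0.552 − 0.577| = 1 − 0.025 = 0.975
~y -> ((~(y & (~x <-> y)) & w) <-> ~z) = min(1, 1 − 0.810 + 0.975) = min(1, 1.165) = 1.000
~(~y -> ((~(y & (~x <-> y)) & w) <-> ~z)) = 1 − 1.000 = 0.000
~~(~y -> ((~(y & (~x <-> y)) & w) <-> ~z)) = 1 − 0.000 = 1.000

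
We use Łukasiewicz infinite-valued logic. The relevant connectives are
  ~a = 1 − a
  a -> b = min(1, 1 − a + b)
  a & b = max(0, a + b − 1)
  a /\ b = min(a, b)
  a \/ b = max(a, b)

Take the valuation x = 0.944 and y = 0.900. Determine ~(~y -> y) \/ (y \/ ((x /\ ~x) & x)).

0.900

~y = 1 − 0.900 = 0.100
~y -> y = min(1, 1 − 0.100 + 0.900) = min(1, 1.800) = 1.000
~(~y -> y) = 1 − 1.000 = 0.000
~x = 1 − 0.944 = 0.056
x /\ ~x = min(0.944, 0.056) = 0.056
(x /\ ~x) & x = max(0, 0.056 + 0.944 − 1) = max(0, 0.000) = 0.000
y \/ ((x /\ ~x) & x) = max(0.900, 0.000) = 0.900
~(~y -> y) \/ (y \/ ((x /\ ~x) & x)) = max(0.000, 0.900) = 0.900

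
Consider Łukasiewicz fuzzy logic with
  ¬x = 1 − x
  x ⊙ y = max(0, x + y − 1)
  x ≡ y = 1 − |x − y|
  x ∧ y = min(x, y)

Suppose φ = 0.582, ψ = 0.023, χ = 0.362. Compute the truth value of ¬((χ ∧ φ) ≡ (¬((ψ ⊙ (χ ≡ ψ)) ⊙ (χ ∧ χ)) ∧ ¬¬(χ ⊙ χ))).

χ ∧ φ = min(0.362, 0.582) = 0.362
χ ≡ ψ = 1 − |0.362 − 0.023| = 1 − 0.339 = 0.661
ψ ⊙ (χ ≡ ψ) = max(0, 0.023 + 0.661 − 1) = max(0, -0.316) = 0.000
χ ∧ χ = min(0.362, 0.362) = 0.362
(ψ ⊙ (χ ≡ ψ)) ⊙ (χ ∧ χ) = max(0, 0.000 + 0.362 − 1) = max(0, -0.638) = 0.000
¬((ψ ⊙ (χ ≡ ψ)) ⊙ (χ ∧ χ)) = 1 − 0.000 = 1.000
χ ⊙ χ = max(0, 0.362 + 0.362 − 1) = max(0, -0.276) = 0.000
¬(χ ⊙ χ) = 1 − 0.000 = 1.000
¬¬(χ ⊙ χ) = 1 − 1.000 = 0.000
¬((ψ ⊙ (χ ≡ ψ)) ⊙ (χ ∧ χ)) ∧ ¬¬(χ ⊙ χ) = min(1.000, 0.000) = 0.000
(χ ∧ φ) ≡ (¬((ψ ⊙ (χ ≡ ψ)) ⊙ (χ ∧ χ)) ∧ ¬¬(χ ⊙ χ)) = 1 − |0.362 − 0.000| = 1 − 0.362 = 0.638
¬((χ ∧ φ) ≡ (¬((ψ ⊙ (χ ≡ ψ)) ⊙ (χ ∧ χ)) ∧ ¬¬(χ ⊙ χ))) = 1 − 0.638 = 0.362

0.362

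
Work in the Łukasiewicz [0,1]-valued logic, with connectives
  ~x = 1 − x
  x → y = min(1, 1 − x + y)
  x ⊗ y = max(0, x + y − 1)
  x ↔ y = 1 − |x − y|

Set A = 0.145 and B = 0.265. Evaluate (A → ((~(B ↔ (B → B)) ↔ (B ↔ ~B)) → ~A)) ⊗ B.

B → B = min(1, 1 − 0.265 + 0.265) = min(1, 1.000) = 1.000
B ↔ (B → B) = 1 − |0.265 − 1.000| = 1 − 0.735 = 0.265
~(B ↔ (B → B)) = 1 − 0.265 = 0.735
~B = 1 − 0.265 = 0.735
B ↔ ~B = 1 − |0.265 − 0.735| = 1 − 0.470 = 0.530
~(B ↔ (B → B)) ↔ (B ↔ ~B) = 1 − |0.735 − 0.530| = 1 − 0.205 = 0.795
~A = 1 − 0.145 = 0.855
(~(B ↔ (B → B)) ↔ (B ↔ ~B)) → ~A = min(1, 1 − 0.795 + 0.855) = min(1, 1.060) = 1.000
A → ((~(B ↔ (B → B)) ↔ (B ↔ ~B)) → ~A) = min(1, 1 − 0.145 + 1.000) = min(1, 1.855) = 1.000
(A → ((~(B ↔ (B → B)) ↔ (B ↔ ~B)) → ~A)) ⊗ B = max(0, 1.000 + 0.265 − 1) = max(0, 0.265) = 0.265

0.265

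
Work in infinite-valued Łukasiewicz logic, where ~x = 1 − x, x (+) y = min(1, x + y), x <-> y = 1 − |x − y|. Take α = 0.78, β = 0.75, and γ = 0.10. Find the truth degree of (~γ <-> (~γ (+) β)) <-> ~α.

~γ = 1 − 0.10 = 0.90
~γ (+) β = min(1, 0.90 + 0.75) = min(1, 1.65) = 1.00
~γ <-> (~γ (+) β) = 1 − |0.90 − 1.00| = 1 − 0.10 = 0.90
~α = 1 − 0.78 = 0.22
(~γ <-> (~γ (+) β)) <-> ~α = 1 − |0.90 − 0.22| = 1 − 0.68 = 0.32

0.32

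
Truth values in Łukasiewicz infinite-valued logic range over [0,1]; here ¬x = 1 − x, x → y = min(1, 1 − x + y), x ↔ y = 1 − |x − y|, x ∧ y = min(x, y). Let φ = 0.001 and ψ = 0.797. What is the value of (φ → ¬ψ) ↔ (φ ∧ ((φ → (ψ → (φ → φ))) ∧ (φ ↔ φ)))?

¬ψ = 1 − 0.797 = 0.203
φ → ¬ψ = min(1, 1 − 0.001 + 0.203) = min(1, 1.202) = 1.000
φ → φ = min(1, 1 − 0.001 + 0.001) = min(1, 1.000) = 1.000
ψ → (φ → φ) = min(1, 1 − 0.797 + 1.000) = min(1, 1.203) = 1.000
φ → (ψ → (φ → φ)) = min(1, 1 − 0.001 + 1.000) = min(1, 1.999) = 1.000
φ ↔ φ = 1 − |0.001 − 0.001| = 1 − 0.000 = 1.000
(φ → (ψ → (φ → φ))) ∧ (φ ↔ φ) = min(1.000, 1.000) = 1.000
φ ∧ ((φ → (ψ → (φ → φ))) ∧ (φ ↔ φ)) = min(0.001, 1.000) = 0.001
(φ → ¬ψ) ↔ (φ ∧ ((φ → (ψ → (φ → φ))) ∧ (φ ↔ φ))) = 1 − |1.000 − 0.001| = 1 − 0.999 = 0.001

0.001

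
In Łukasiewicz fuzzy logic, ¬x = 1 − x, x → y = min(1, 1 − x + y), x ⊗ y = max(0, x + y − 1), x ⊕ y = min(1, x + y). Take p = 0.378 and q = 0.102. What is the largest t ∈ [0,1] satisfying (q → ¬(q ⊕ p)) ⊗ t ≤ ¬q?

q ⊕ p = min(1, 0.102 + 0.378) = min(1, 0.480) = 0.480
¬(q ⊕ p) = 1 − 0.480 = 0.520
q → ¬(q ⊕ p) = min(1, 1 − 0.102 + 0.520) = min(1, 1.418) = 1.000
So the left factor is q → ¬(q ⊕ p) = 1.000.
¬q = 1 − 0.102 = 0.898
So the right-hand bound is ¬q = 0.898.
The residuum of the Łukasiewicz t-norm gives the supremum: min(1, 1 − 1.000 + 0.898).
1 − 1.000 + 0.898 = 0.898, so t = min(1, 0.898) = 0.898.
Check: 1.000 ⊗ 0.898 = max(0, 0.898) = 0.898 ≤ 0.898.

0.898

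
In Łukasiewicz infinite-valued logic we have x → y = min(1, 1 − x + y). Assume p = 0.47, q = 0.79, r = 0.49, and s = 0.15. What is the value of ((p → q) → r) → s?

p → q = min(1, 1 − 0.47 + 0.79) = min(1, 1.32) = 1.00
(p → q) → r = min(1, 1 − 1.00 + 0.49) = min(1, 0.49) = 0.49
((p → q) → r) → s = min(1, 1 − 0.49 + 0.15) = min(1, 0.66) = 0.66

0.66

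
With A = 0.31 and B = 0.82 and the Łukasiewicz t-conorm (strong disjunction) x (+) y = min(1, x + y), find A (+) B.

1.00

A (+) B = min(1, 0.31 + 0.82) = min(1, 1.13) = 1.00
For comparison, the Gödel t-conorm max(x, y) would give 0.82.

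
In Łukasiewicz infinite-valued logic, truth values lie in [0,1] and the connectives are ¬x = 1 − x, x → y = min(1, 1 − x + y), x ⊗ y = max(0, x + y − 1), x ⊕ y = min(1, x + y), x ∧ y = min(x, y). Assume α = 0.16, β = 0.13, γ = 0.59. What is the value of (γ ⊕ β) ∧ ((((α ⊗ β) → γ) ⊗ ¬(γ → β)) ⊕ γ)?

0.72

γ ⊕ β = min(1, 0.59 + 0.13) = min(1, 0.72) = 0.72
α ⊗ β = max(0, 0.16 + 0.13 − 1) = max(0, -0.71) = 0.00
(α ⊗ β) → γ = min(1, 1 − 0.00 + 0.59) = min(1, 1.59) = 1.00
γ → β = min(1, 1 − 0.59 + 0.13) = min(1, 0.54) = 0.54
¬(γ → β) = 1 − 0.54 = 0.46
((α ⊗ β) → γ) ⊗ ¬(γ → β) = max(0, 1.00 + 0.46 − 1) = max(0, 0.46) = 0.46
(((α ⊗ β) → γ) ⊗ ¬(γ → β)) ⊕ γ = min(1, 0.46 + 0.59) = min(1, 1.05) = 1.00
(γ ⊕ β) ∧ ((((α ⊗ β) → γ) ⊗ ¬(γ → β)) ⊕ γ) = min(0.72, 1.00) = 0.72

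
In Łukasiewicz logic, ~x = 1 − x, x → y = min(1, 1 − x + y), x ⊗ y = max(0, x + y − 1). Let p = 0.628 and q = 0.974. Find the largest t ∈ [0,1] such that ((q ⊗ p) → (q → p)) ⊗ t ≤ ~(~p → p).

0.000

q ⊗ p = max(0, 0.974 + 0.628 − 1) = max(0, 0.602) = 0.602
q → p = min(1, 1 − 0.974 + 0.628) = min(1, 0.654) = 0.654
(q ⊗ p) → (q → p) = min(1, 1 − 0.602 + 0.654) = min(1, 1.052) = 1.000
So the left factor is (q ⊗ p) → (q → p) = 1.000.
~p = 1 − 0.628 = 0.372
~p → p = min(1, 1 − 0.372 + 0.628) = min(1, 1.256) = 1.000
~(~p → p) = 1 − 1.000 = 0.000
So the right-hand bound is ~(~p → p) = 0.000.
The residuum of the Łukasiewicz t-norm gives the supremum: min(1, 1 − 1.000 + 0.000).
1 − 1.000 + 0.000 = 0.000, so t = min(1, 0.000) = 0.000.
Check: 1.000 ⊗ 0.000 = max(0, 0.000) = 0.000 ≤ 0.000.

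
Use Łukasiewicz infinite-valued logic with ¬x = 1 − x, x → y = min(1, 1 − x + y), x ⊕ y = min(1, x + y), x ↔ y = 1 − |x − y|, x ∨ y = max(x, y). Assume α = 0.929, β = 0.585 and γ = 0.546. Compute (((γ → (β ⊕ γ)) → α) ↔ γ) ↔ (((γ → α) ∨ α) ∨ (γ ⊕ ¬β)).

0.617

β ⊕ γ = min(1, 0.585 + 0.546) = min(1, 1.131) = 1.000
γ → (β ⊕ γ) = min(1, 1 − 0.546 + 1.000) = min(1, 1.454) = 1.000
(γ → (β ⊕ γ)) → α = min(1, 1 − 1.000 + 0.929) = min(1, 0.929) = 0.929
((γ → (β ⊕ γ)) → α) ↔ γ = 1 − |0.929 − 0.546| = 1 − 0.383 = 0.617
γ → α = min(1, 1 − 0.546 + 0.929) = min(1, 1.383) = 1.000
(γ → α) ∨ α = max(1.000, 0.929) = 1.000
¬β = 1 − 0.585 = 0.415
γ ⊕ ¬β = min(1, 0.546 + 0.415) = min(1, 0.961) = 0.961
((γ → α) ∨ α) ∨ (γ ⊕ ¬β) = max(1.000, 0.961) = 1.000
(((γ → (β ⊕ γ)) → α) ↔ γ) ↔ (((γ → α) ∨ α) ∨ (γ ⊕ ¬β)) = 1 − |0.617 − 1.000| = 1 − 0.383 = 0.617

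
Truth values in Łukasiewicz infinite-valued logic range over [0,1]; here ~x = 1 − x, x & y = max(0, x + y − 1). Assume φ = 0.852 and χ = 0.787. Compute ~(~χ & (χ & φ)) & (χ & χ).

0.574

~χ = 1 − 0.787 = 0.213
χ & φ = max(0, 0.787 + 0.852 − 1) = max(0, 0.639) = 0.639
~χ & (χ & φ) = max(0, 0.213 + 0.639 − 1) = max(0, -0.148) = 0.000
~(~χ & (χ & φ)) = 1 − 0.000 = 1.000
χ & χ = max(0, 0.787 + 0.787 − 1) = max(0, 0.574) = 0.574
~(~χ & (χ & φ)) & (χ & χ) = max(0, 1.000 + 0.574 − 1) = max(0, 0.574) = 0.574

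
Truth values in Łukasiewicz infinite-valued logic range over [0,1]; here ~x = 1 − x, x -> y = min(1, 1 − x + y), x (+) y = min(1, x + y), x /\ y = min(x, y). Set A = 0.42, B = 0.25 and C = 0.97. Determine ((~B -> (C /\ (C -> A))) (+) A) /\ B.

~B = 1 − 0.25 = 0.75
C -> A = min(1, 1 − 0.97 + 0.42) = min(1, 0.45) = 0.45
C /\ (C -> A) = min(0.97, 0.45) = 0.45
~B -> (C /\ (C -> A)) = min(1, 1 − 0.75 + 0.45) = min(1, 0.70) = 0.70
(~B -> (C /\ (C -> A))) (+) A = min(1, 0.70 + 0.42) = min(1, 1.12) = 1.00
((~B -> (C /\ (C -> A))) (+) A) /\ B = min(1.00, 0.25) = 0.25

0.25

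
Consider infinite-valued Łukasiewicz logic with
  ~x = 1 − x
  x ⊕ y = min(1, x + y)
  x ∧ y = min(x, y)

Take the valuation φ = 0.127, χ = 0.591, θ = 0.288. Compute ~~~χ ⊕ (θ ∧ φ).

~χ = 1 − 0.591 = 0.409
~~χ = 1 − 0.409 = 0.591
~~~χ = 1 − 0.591 = 0.409
θ ∧ φ = min(0.288, 0.127) = 0.127
~~~χ ⊕ (θ ∧ φ) = min(1, 0.409 + 0.127) = min(1, 0.536) = 0.536

0.536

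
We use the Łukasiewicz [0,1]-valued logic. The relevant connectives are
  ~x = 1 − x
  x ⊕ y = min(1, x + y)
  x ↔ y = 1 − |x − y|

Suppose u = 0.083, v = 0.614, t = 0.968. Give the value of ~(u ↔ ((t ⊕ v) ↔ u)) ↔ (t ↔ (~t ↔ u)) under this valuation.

t ⊕ v = min(1, 0.968 + 0.614) = min(1, 1.582) = 1.000
(t ⊕ v) ↔ u = 1 − |1.000 − 0.083| = 1 − 0.917 = 0.083
u ↔ ((t ⊕ v) ↔ u) = 1 − |0.083 − 0.083| = 1 − 0.000 = 1.000
~(u ↔ ((t ⊕ v) ↔ u)) = 1 − 1.000 = 0.000
~t = 1 − 0.968 = 0.032
~t ↔ u = 1 − |0.032 − 0.083| = 1 − 0.051 = 0.949
t ↔ (~t ↔ u) = 1 − |0.968 − 0.949| = 1 − 0.019 = 0.981
~(u ↔ ((t ⊕ v) ↔ u)) ↔ (t ↔ (~t ↔ u)) = 1 − |0.000 − 0.981| = 1 − 0.981 = 0.019

0.019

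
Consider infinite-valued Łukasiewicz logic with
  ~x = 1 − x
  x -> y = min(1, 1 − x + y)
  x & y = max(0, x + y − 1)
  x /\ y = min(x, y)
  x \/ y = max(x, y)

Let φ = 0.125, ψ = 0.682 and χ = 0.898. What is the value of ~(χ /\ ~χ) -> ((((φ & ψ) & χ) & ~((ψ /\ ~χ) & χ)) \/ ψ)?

0.784

~χ = 1 − 0.898 = 0.102
χ /\ ~χ = min(0.898, 0.102) = 0.102
~(χ /\ ~χ) = 1 − 0.102 = 0.898
φ & ψ = max(0, 0.125 + 0.682 − 1) = max(0, -0.193) = 0.000
(φ & ψ) & χ = max(0, 0.000 + 0.898 − 1) = max(0, -0.102) = 0.000
ψ /\ ~χ = min(0.682, 0.102) = 0.102
(ψ /\ ~χ) & χ = max(0, 0.102 + 0.898 − 1) = max(0, 0.000) = 0.000
~((ψ /\ ~χ) & χ) = 1 − 0.000 = 1.000
((φ & ψ) & χ) & ~((ψ /\ ~χ) & χ) = max(0, 0.000 + 1.000 − 1) = max(0, 0.000) = 0.000
(((φ & ψ) & χ) & ~((ψ /\ ~χ) & χ)) \/ ψ = max(0.000, 0.682) = 0.682
~(χ /\ ~χ) -> ((((φ & ψ) & χ) & ~((ψ /\ ~χ) & χ)) \/ ψ) = min(1, 1 − 0.898 + 0.682) = min(1, 0.784) = 0.784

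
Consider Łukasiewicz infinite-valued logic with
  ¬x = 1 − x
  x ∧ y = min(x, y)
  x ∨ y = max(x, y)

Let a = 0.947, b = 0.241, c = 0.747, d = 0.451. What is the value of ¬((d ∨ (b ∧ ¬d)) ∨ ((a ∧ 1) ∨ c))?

¬d = 1 − 0.451 = 0.549
b ∧ ¬d = min(0.241, 0.549) = 0.241
d ∨ (b ∧ ¬d) = max(0.451, 0.241) = 0.451
a ∧ 1 = min(0.947, 1.000) = 0.947
(a ∧ 1) ∨ c = max(0.947, 0.747) = 0.947
(d ∨ (b ∧ ¬d)) ∨ ((a ∧ 1) ∨ c) = max(0.451, 0.947) = 0.947
¬((d ∨ (b ∧ ¬d)) ∨ ((a ∧ 1) ∨ c)) = 1 − 0.947 = 0.053

0.053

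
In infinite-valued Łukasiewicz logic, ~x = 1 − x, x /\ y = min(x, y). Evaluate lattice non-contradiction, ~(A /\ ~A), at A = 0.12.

~A = 1 − 0.12 = 0.88
A /\ ~A = min(0.12, 0.88) = 0.12
~(A /\ ~A) = 1 − 0.12 = 0.88
(The value 0.88 < 1 shows this instance is not satisfied; not a Ł∞-tautology — its value is 1 − min(a, 1−a).)

0.88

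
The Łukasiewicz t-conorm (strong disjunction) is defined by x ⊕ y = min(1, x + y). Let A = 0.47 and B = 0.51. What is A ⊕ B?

0.98

A ⊕ B = min(1, 0.47 + 0.51) = min(1, 0.98) = 0.98
For comparison, the Gödel t-conorm max(x, y) would give 0.51.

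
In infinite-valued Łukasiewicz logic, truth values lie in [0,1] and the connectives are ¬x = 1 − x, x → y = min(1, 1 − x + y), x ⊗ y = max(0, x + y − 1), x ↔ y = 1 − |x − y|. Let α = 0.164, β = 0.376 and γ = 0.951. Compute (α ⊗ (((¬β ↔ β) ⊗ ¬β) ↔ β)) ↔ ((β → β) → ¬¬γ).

¬β = 1 − 0.376 = 0.624
¬β ↔ β = 1 − |0.624 − 0.376| = 1 − 0.248 = 0.752
(¬β ↔ β) ⊗ ¬β = max(0, 0.752 + 0.624 − 1) = max(0, 0.376) = 0.376
((¬β ↔ β) ⊗ ¬β) ↔ β = 1 − |0.376 − 0.376| = 1 − 0.000 = 1.000
α ⊗ (((¬β ↔ β) ⊗ ¬β) ↔ β) = max(0, 0.164 + 1.000 − 1) = max(0, 0.164) = 0.164
β → β = min(1, 1 − 0.376 + 0.376) = min(1, 1.000) = 1.000
¬γ = 1 − 0.951 = 0.049
¬¬γ = 1 − 0.049 = 0.951
(β → β) → ¬¬γ = min(1, 1 − 1.000 + 0.951) = min(1, 0.951) = 0.951
(α ⊗ (((¬β ↔ β) ⊗ ¬β) ↔ β)) ↔ ((β → β) → ¬¬γ) = 1 − |0.164 − 0.951| = 1 − 0.787 = 0.213

0.213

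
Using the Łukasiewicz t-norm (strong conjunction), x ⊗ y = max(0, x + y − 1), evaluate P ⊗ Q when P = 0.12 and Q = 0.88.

P ⊗ Q = max(0, 0.12 + 0.88 − 1) = max(0, 0.00) = 0.00
For comparison, the Gödel (minimum) t-norm min(x, y) would give 0.12.

0.00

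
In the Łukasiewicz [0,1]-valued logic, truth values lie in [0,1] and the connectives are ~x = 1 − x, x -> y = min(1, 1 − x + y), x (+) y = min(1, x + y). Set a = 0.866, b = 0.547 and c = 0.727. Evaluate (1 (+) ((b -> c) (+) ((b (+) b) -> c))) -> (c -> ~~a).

b -> c = min(1, 1 − 0.547 + 0.727) = min(1, 1.180) = 1.000
b (+) b = min(1, 0.547 + 0.547) = min(1, 1.094) = 1.000
(b (+) b) -> c = min(1, 1 − 1.000 + 0.727) = min(1, 0.727) = 0.727
(b -> c) (+) ((b (+) b) -> c) = min(1, 1.000 + 0.727) = min(1, 1.727) = 1.000
1 (+) ((b -> c) (+) ((b (+) b) -> c)) = min(1, 1.000 + 1.000) = min(1, 2.000) = 1.000
~a = 1 − 0.866 = 0.134
~~a = 1 − 0.134 = 0.866
c -> ~~a = min(1, 1 − 0.727 + 0.866) = min(1, 1.139) = 1.000
(1 (+) ((b -> c) (+) ((b (+) b) -> c))) -> (c -> ~~a) = min(1, 1 − 1.000 + 1.000) = min(1, 1.000) = 1.000

1.000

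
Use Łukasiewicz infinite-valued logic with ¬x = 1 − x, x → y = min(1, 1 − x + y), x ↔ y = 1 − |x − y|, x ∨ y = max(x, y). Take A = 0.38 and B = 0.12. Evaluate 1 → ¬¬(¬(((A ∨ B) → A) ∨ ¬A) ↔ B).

A ∨ B = max(0.38, 0.12) = 0.38
(A ∨ B) → A = min(1, 1 − 0.38 + 0.38) = min(1, 1.00) = 1.00
¬A = 1 − 0.38 = 0.62
((A ∨ B) → A) ∨ ¬A = max(1.00, 0.62) = 1.00
¬(((A ∨ B) → A) ∨ ¬A) = 1 − 1.00 = 0.00
¬(((A ∨ B) → A) ∨ ¬A) ↔ B = 1 − |0.00 − 0.12| = 1 − 0.12 = 0.88
¬(¬(((A ∨ B) → A) ∨ ¬A) ↔ B) = 1 − 0.88 = 0.12
¬¬(¬(((A ∨ B) → A) ∨ ¬A) ↔ B) = 1 − 0.12 = 0.88
1 → ¬¬(¬(((A ∨ B) → A) ∨ ¬A) ↔ B) = min(1, 1 − 1.00 + 0.88) = min(1, 0.88) = 0.88

0.88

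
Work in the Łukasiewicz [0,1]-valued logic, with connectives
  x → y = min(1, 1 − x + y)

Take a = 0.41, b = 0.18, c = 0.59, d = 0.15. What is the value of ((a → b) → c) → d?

a → b = min(1, 1 − 0.41 + 0.18) = min(1, 0.77) = 0.77
(a → b) → c = min(1, 1 − 0.77 + 0.59) = min(1, 0.82) = 0.82
((a → b) → c) → d = min(1, 1 − 0.82 + 0.15) = min(1, 0.33) = 0.33

0.33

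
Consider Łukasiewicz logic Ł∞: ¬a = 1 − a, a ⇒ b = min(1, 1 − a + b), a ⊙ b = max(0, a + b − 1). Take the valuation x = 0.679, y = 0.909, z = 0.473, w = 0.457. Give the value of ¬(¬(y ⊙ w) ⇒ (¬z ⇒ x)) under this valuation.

y ⊙ w = max(0, 0.909 + 0.457 − 1) = max(0, 0.366) = 0.366
¬(y ⊙ w) = 1 − 0.366 = 0.634
¬z = 1 − 0.473 = 0.527
¬z ⇒ x = min(1, 1 − 0.527 + 0.679) = min(1, 1.152) = 1.000
¬(y ⊙ w) ⇒ (¬z ⇒ x) = min(1, 1 − 0.634 + 1.000) = min(1, 1.366) = 1.000
¬(¬(y ⊙ w) ⇒ (¬z ⇒ x)) = 1 − 1.000 = 0.000

0.000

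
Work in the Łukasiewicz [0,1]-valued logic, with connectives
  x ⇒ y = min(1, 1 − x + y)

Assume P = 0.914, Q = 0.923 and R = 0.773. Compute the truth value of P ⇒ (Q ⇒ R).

0.936

Q ⇒ R = min(1, 1 − 0.923 + 0.773) = min(1, 0.850) = 0.850
P ⇒ (Q ⇒ R) = min(1, 1 − 0.914 + 0.850) = min(1, 0.936) = 0.936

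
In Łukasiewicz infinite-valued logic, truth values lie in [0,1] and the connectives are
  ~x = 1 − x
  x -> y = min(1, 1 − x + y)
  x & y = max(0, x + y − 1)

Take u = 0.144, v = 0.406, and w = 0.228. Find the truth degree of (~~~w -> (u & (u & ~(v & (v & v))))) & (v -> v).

0.228

~w = 1 − 0.228 = 0.772
~~w = 1 − 0.772 = 0.228
~~~w = 1 − 0.228 = 0.772
v & v = max(0, 0.406 + 0.406 − 1) = max(0, -0.188) = 0.000
v & (v & v) = max(0, 0.406 + 0.000 − 1) = max(0, -0.594) = 0.000
~(v & (v & v)) = 1 − 0.000 = 1.000
u & ~(v & (v & v)) = max(0, 0.144 + 1.000 − 1) = max(0, 0.144) = 0.144
u & (u & ~(v & (v & v))) = max(0, 0.144 + 0.144 − 1) = max(0, -0.712) = 0.000
~~~w -> (u & (u & ~(v & (v & v)))) = min(1, 1 − 0.772 + 0.000) = min(1, 0.228) = 0.228
v -> v = min(1, 1 − 0.406 + 0.406) = min(1, 1.000) = 1.000
(~~~w -> (u & (u & ~(v & (v & v))))) & (v -> v) = max(0, 0.228 + 1.000 − 1) = max(0, 0.228) = 0.228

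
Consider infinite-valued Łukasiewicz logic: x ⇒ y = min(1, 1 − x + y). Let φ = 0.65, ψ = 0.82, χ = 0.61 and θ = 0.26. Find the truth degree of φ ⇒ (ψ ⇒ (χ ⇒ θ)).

χ ⇒ θ = min(1, 1 − 0.61 + 0.26) = min(1, 0.65) = 0.65
ψ ⇒ (χ ⇒ θ) = min(1, 1 − 0.82 + 0.65) = min(1, 0.83) = 0.83
φ ⇒ (ψ ⇒ (χ ⇒ θ)) = min(1, 1 − 0.65 + 0.83) = min(1, 1.18) = 1.00

1.00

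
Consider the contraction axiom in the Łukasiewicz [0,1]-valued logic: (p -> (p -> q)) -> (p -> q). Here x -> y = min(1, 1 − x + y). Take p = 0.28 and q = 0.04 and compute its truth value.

p -> q = min(1, 1 − 0.28 + 0.04) = min(1, 0.76) = 0.76
p -> (p -> q) = min(1, 1 − 0.28 + 0.76) = min(1, 1.48) = 1.00
(p -> (p -> q)) -> (p -> q) = min(1, 1 − 1.00 + 0.76) = min(1, 0.76) = 0.76
(The value 0.76 < 1 shows this instance is not satisfied; fails in Ł∞ (the t-norm is not idempotent).)

0.76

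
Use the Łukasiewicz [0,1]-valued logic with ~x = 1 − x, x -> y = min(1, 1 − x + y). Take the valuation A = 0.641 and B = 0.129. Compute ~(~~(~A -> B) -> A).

~A = 1 − 0.641 = 0.359
~A -> B = min(1, 1 − 0.359 + 0.129) = min(1, 0.770) = 0.770
~(~A -> B) = 1 − 0.770 = 0.230
~~(~A -> B) = 1 − 0.230 = 0.770
~~(~A -> B) -> A = min(1, 1 − 0.770 + 0.641) = min(1, 0.871) = 0.871
~(~~(~A -> B) -> A) = 1 − 0.871 = 0.129

0.129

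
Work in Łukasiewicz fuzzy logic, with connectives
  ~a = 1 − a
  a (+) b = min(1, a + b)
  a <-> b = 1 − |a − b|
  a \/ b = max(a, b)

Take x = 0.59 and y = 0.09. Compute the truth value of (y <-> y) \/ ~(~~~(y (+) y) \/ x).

y <-> y = 1 − |0.09 − 0.09| = 1 − 0.00 = 1.00
y (+) y = min(1, 0.09 + 0.09) = min(1, 0.18) = 0.18
~(y (+) y) = 1 − 0.18 = 0.82
~~(y (+) y) = 1 − 0.82 = 0.18
~~~(y (+) y) = 1 − 0.18 = 0.82
~~~(y (+) y) \/ x = max(0.82, 0.59) = 0.82
~(~~~(y (+) y) \/ x) = 1 − 0.82 = 0.18
(y <-> y) \/ ~(~~~(y (+) y) \/ x) = max(1.00, 0.18) = 1.00

1.00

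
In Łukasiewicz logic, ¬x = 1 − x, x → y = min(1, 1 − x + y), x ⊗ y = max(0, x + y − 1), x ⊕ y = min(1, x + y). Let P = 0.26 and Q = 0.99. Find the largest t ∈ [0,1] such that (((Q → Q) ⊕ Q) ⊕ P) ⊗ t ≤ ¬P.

0.74

Q → Q = min(1, 1 − 0.99 + 0.99) = min(1, 1.00) = 1.00
(Q → Q) ⊕ Q = min(1, 1.00 + 0.99) = min(1, 1.99) = 1.00
((Q → Q) ⊕ Q) ⊕ P = min(1, 1.00 + 0.26) = min(1, 1.26) = 1.00
So the left factor is ((Q → Q) ⊕ Q) ⊕ P = 1.00.
¬P = 1 − 0.26 = 0.74
So the right-hand bound is ¬P = 0.74.
The residuum of the Łukasiewicz t-norm gives the supremum: min(1, 1 − 1.00 + 0.74).
1 − 1.00 + 0.74 = 0.74, so t = min(1, 0.74) = 0.74.
Check: 1.00 ⊗ 0.74 = max(0, 0.74) = 0.74 ≤ 0.74.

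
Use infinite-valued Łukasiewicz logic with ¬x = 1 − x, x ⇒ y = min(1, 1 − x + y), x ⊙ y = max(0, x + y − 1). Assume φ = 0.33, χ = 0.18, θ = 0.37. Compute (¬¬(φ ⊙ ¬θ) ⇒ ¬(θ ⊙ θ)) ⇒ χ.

0.18

¬θ = 1 − 0.37 = 0.63
φ ⊙ ¬θ = max(0, 0.33 + 0.63 − 1) = max(0, -0.04) = 0.00
¬(φ ⊙ ¬θ) = 1 − 0.00 = 1.00
¬¬(φ ⊙ ¬θ) = 1 − 1.00 = 0.00
θ ⊙ θ = max(0, 0.37 + 0.37 − 1) = max(0, -0.26) = 0.00
¬(θ ⊙ θ) = 1 − 0.00 = 1.00
¬¬(φ ⊙ ¬θ) ⇒ ¬(θ ⊙ θ) = min(1, 1 − 0.00 + 1.00) = min(1, 2.00) = 1.00
(¬¬(φ ⊙ ¬θ) ⇒ ¬(θ ⊙ θ)) ⇒ χ = min(1, 1 − 1.00 + 0.18) = min(1, 0.18) = 0.18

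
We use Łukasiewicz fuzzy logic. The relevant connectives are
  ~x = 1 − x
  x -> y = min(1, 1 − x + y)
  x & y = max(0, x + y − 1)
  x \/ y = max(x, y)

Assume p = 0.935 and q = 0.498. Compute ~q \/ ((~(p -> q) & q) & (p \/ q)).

0.502

~q = 1 − 0.498 = 0.502
p -> q = min(1, 1 − 0.935 + 0.498) = min(1, 0.563) = 0.563
~(p -> q) = 1 − 0.563 = 0.437
~(p -> q) & q = max(0, 0.437 + 0.498 − 1) = max(0, -0.065) = 0.000
p \/ q = max(0.935, 0.498) = 0.935
(~(p -> q) & q) & (p \/ q) = max(0, 0.000 + 0.935 − 1) = max(0, -0.065) = 0.000
~q \/ ((~(p -> q) & q) & (p \/ q)) = max(0.502, 0.000) = 0.502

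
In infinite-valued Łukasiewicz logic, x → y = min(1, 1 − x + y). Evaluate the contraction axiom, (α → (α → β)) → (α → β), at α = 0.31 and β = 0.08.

0.77

α → β = min(1, 1 − 0.31 + 0.08) = min(1, 0.77) = 0.77
α → (α → β) = min(1, 1 − 0.31 + 0.77) = min(1, 1.46) = 1.00
(α → (α → β)) → (α → β) = min(1, 1 − 1.00 + 0.77) = min(1, 0.77) = 0.77
(The value 0.77 < 1 shows this instance is not satisfied; fails in Ł∞ (the t-norm is not idempotent).)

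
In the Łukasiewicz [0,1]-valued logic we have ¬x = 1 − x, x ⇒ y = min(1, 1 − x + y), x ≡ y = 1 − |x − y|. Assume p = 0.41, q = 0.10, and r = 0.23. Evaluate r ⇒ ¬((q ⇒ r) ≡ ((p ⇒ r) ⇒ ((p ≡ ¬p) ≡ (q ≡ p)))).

q ⇒ r = min(1, 1 − 0.10 + 0.23) = min(1, 1.13) = 1.00
p ⇒ r = min(1, 1 − 0.41 + 0.23) = min(1, 0.82) = 0.82
¬p = 1 − 0.41 = 0.59
p ≡ ¬p = 1 − |0.41 − 0.59| = 1 − 0.18 = 0.82
q ≡ p = 1 − |0.10 − 0.41| = 1 − 0.31 = 0.69
(p ≡ ¬p) ≡ (q ≡ p) = 1 − |0.82 − 0.69| = 1 − 0.13 = 0.87
(p ⇒ r) ⇒ ((p ≡ ¬p) ≡ (q ≡ p)) = min(1, 1 − 0.82 + 0.87) = min(1, 1.05) = 1.00
(q ⇒ r) ≡ ((p ⇒ r) ⇒ ((p ≡ ¬p) ≡ (q ≡ p))) = 1 − |1.00 − 1.00| = 1 − 0.00 = 1.00
¬((q ⇒ r) ≡ ((p ⇒ r) ⇒ ((p ≡ ¬p) ≡ (q ≡ p)))) = 1 − 1.00 = 0.00
r ⇒ ¬((q ⇒ r) ≡ ((p ⇒ r) ⇒ ((p ≡ ¬p) ≡ (q ≡ p)))) = min(1, 1 − 0.23 + 0.00) = min(1, 0.77) = 0.77

0.77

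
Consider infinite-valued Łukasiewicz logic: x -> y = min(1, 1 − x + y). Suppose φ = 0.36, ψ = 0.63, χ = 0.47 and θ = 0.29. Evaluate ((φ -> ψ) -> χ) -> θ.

0.82

φ -> ψ = min(1, 1 − 0.36 + 0.63) = min(1, 1.27) = 1.00
(φ -> ψ) -> χ = min(1, 1 − 1.00 + 0.47) = min(1, 0.47) = 0.47
((φ -> ψ) -> χ) -> θ = min(1, 1 − 0.47 + 0.29) = min(1, 0.82) = 0.82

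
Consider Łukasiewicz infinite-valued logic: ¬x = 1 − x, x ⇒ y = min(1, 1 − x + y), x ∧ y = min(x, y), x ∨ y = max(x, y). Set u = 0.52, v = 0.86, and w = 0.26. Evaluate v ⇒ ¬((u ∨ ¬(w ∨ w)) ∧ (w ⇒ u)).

0.40

w ∨ w = max(0.26, 0.26) = 0.26
¬(w ∨ w) = 1 − 0.26 = 0.74
u ∨ ¬(w ∨ w) = max(0.52, 0.74) = 0.74
w ⇒ u = min(1, 1 − 0.26 + 0.52) = min(1, 1.26) = 1.00
(u ∨ ¬(w ∨ w)) ∧ (w ⇒ u) = min(0.74, 1.00) = 0.74
¬((u ∨ ¬(w ∨ w)) ∧ (w ⇒ u)) = 1 − 0.74 = 0.26
v ⇒ ¬((u ∨ ¬(w ∨ w)) ∧ (w ⇒ u)) = min(1, 1 − 0.86 + 0.26) = min(1, 0.40) = 0.40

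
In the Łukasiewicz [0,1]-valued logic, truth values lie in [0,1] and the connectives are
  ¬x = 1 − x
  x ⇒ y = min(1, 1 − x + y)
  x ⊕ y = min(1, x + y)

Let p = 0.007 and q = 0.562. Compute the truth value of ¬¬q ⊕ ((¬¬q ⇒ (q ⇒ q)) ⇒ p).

¬q = 1 − 0.562 = 0.438
¬¬q = 1 − 0.438 = 0.562
q ⇒ q = min(1, 1 − 0.562 + 0.562) = min(1, 1.000) = 1.000
¬¬q ⇒ (q ⇒ q) = min(1, 1 − 0.562 + 1.000) = min(1, 1.438) = 1.000
(¬¬q ⇒ (q ⇒ q)) ⇒ p = min(1, 1 − 1.000 + 0.007) = min(1, 0.007) = 0.007
¬¬q ⊕ ((¬¬q ⇒ (q ⇒ q)) ⇒ p) = min(1, 0.562 + 0.007) = min(1, 0.569) = 0.569

0.569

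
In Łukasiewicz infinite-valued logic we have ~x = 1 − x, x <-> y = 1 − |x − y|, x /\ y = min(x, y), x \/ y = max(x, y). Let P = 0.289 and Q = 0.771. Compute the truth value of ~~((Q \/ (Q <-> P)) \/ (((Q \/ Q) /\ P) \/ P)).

Q <-> P = 1 − |0.771 − 0.289| = 1 − 0.482 = 0.518
Q \/ (Q <-> P) = max(0.771, 0.518) = 0.771
Q \/ Q = max(0.771, 0.771) = 0.771
(Q \/ Q) /\ P = min(0.771, 0.289) = 0.289
((Q \/ Q) /\ P) \/ P = max(0.289, 0.289) = 0.289
(Q \/ (Q <-> P)) \/ (((Q \/ Q) /\ P) \/ P) = max(0.771, 0.289) = 0.771
~((Q \/ (Q <-> P)) \/ (((Q \/ Q) /\ P) \/ P)) = 1 − 0.771 = 0.229
~~((Q \/ (Q <-> P)) \/ (((Q \/ Q) /\ P) \/ P)) = 1 − 0.229 = 0.771

0.771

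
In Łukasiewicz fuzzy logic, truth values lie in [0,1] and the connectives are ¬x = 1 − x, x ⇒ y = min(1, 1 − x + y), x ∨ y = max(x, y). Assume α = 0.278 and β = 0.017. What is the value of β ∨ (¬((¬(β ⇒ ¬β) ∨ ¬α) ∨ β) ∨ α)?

¬β = 1 − 0.017 = 0.983
β ⇒ ¬β = min(1, 1 − 0.017 + 0.983) = min(1, 1.966) = 1.000
¬(β ⇒ ¬β) = 1 − 1.000 = 0.000
¬α = 1 − 0.278 = 0.722
¬(β ⇒ ¬β) ∨ ¬α = max(0.000, 0.722) = 0.722
(¬(β ⇒ ¬β) ∨ ¬α) ∨ β = max(0.722, 0.017) = 0.722
¬((¬(β ⇒ ¬β) ∨ ¬α) ∨ β) = 1 − 0.722 = 0.278
¬((¬(β ⇒ ¬β) ∨ ¬α) ∨ β) ∨ α = max(0.278, 0.278) = 0.278
β ∨ (¬((¬(β ⇒ ¬β) ∨ ¬α) ∨ β) ∨ α) = max(0.017, 0.278) = 0.278

0.278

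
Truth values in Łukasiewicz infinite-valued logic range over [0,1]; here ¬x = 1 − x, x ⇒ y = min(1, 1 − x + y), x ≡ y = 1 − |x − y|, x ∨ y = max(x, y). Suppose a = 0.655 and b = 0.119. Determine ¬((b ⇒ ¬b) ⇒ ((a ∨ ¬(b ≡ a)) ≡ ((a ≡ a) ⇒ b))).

¬b = 1 − 0.119 = 0.881
b ⇒ ¬b = min(1, 1 − 0.119 + 0.881) = min(1, 1.762) = 1.000
b ≡ a = 1 − |0.119 − 0.655| = 1 − 0.536 = 0.464
¬(b ≡ a) = 1 − 0.464 = 0.536
a ∨ ¬(b ≡ a) = max(0.655, 0.536) = 0.655
a ≡ a = 1 − |0.655 − 0.655| = 1 − 0.000 = 1.000
(a ≡ a) ⇒ b = min(1, 1 − 1.000 + 0.119) = min(1, 0.119) = 0.119
(a ∨ ¬(b ≡ a)) ≡ ((a ≡ a) ⇒ b) = 1 − |0.655 − 0.119| = 1 − 0.536 = 0.464
(b ⇒ ¬b) ⇒ ((a ∨ ¬(b ≡ a)) ≡ ((a ≡ a) ⇒ b)) = min(1, 1 − 1.000 + 0.464) = min(1, 0.464) = 0.464
¬((b ⇒ ¬b) ⇒ ((a ∨ ¬(b ≡ a)) ≡ ((a ≡ a) ⇒ b))) = 1 − 0.464 = 0.536

0.536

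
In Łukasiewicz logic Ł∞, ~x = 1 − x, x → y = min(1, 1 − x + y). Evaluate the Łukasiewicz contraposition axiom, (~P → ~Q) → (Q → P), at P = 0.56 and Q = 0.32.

~P = 1 − 0.56 = 0.44
~Q = 1 − 0.32 = 0.68
~P → ~Q = min(1, 1 − 0.44 + 0.68) = min(1, 1.24) = 1.00
Q → P = min(1, 1 − 0.32 + 0.56) = min(1, 1.24) = 1.00
(~P → ~Q) → (Q → P) = min(1, 1 − 1.00 + 1.00) = min(1, 1.00) = 1.00
(As expected: an axiom of Ł∞, always 1.)

1.00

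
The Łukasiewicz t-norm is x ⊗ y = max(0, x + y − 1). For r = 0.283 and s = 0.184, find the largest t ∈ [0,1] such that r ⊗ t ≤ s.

0.901

The residuum of the Łukasiewicz t-norm gives the supremum: min(1, 1 − 0.283 + 0.184).
1 − 0.283 + 0.184 = 0.901, so t = min(1, 0.901) = 0.901.
Check: 0.283 ⊗ 0.901 = max(0, 0.184) = 0.184 ≤ 0.184.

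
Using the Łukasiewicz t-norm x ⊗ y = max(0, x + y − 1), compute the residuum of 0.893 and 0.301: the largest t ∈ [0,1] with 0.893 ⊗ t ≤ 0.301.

The residuum of the Łukasiewicz t-norm gives the supremum: min(1, 1 − 0.893 + 0.301).
1 − 0.893 + 0.301 = 0.408, so t = min(1, 0.408) = 0.408.
Check: 0.893 ⊗ 0.408 = max(0, 0.301) = 0.301 ≤ 0.301.

0.408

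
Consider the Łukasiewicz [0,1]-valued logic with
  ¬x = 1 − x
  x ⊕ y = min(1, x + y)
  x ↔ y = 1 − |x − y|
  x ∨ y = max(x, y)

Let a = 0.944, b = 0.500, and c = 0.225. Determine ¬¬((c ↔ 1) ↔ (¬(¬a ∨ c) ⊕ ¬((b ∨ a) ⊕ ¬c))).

c ↔ 1 = 1 − |0.225 − 1.000| = 1 − 0.775 = 0.225
¬a = 1 − 0.944 = 0.056
¬a ∨ c = max(0.056, 0.225) = 0.225
¬(¬a ∨ c) = 1 − 0.225 = 0.775
b ∨ a = max(0.500, 0.944) = 0.944
¬c = 1 − 0.225 = 0.775
(b ∨ a) ⊕ ¬c = min(1, 0.944 + 0.775) = min(1, 1.719) = 1.000
¬((b ∨ a) ⊕ ¬c) = 1 − 1.000 = 0.000
¬(¬a ∨ c) ⊕ ¬((b ∨ a) ⊕ ¬c) = min(1, 0.775 + 0.000) = min(1, 0.775) = 0.775
(c ↔ 1) ↔ (¬(¬a ∨ c) ⊕ ¬((b ∨ a) ⊕ ¬c)) = 1 − |0.225 − 0.775| = 1 − 0.550 = 0.450
¬((c ↔ 1) ↔ (¬(¬a ∨ c) ⊕ ¬((b ∨ a) ⊕ ¬c))) = 1 − 0.450 = 0.550
¬¬((c ↔ 1) ↔ (¬(¬a ∨ c) ⊕ ¬((b ∨ a) ⊕ ¬c))) = 1 − 0.550 = 0.450

0.450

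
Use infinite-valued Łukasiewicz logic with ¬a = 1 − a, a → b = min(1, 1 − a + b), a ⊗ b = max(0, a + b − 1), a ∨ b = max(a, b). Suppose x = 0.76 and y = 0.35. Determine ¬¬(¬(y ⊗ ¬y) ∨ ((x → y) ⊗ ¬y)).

¬y = 1 − 0.35 = 0.65
y ⊗ ¬y = max(0, 0.35 + 0.65 − 1) = max(0, 0.00) = 0.00
¬(y ⊗ ¬y) = 1 − 0.00 = 1.00
x → y = min(1, 1 − 0.76 + 0.35) = min(1, 0.59) = 0.59
(x → y) ⊗ ¬y = max(0, 0.59 + 0.65 − 1) = max(0, 0.24) = 0.24
¬(y ⊗ ¬y) ∨ ((x → y) ⊗ ¬y) = max(1.00, 0.24) = 1.00
¬(¬(y ⊗ ¬y) ∨ ((x → y) ⊗ ¬y)) = 1 − 1.00 = 0.00
¬¬(¬(y ⊗ ¬y) ∨ ((x → y) ⊗ ¬y)) = 1 − 0.00 = 1.00

1.00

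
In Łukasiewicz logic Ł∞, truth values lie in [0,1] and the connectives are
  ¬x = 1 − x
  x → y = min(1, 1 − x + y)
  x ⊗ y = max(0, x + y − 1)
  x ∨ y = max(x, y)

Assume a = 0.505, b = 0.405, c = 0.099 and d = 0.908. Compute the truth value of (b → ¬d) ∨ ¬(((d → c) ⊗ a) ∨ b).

¬d = 1 − 0.908 = 0.092
b → ¬d = min(1, 1 − 0.405 + 0.092) = min(1, 0.687) = 0.687
d → c = min(1, 1 − 0.908 + 0.099) = min(1, 0.191) = 0.191
(d → c) ⊗ a = max(0, 0.191 + 0.505 − 1) = max(0, -0.304) = 0.000
((d → c) ⊗ a) ∨ b = max(0.000, 0.405) = 0.405
¬(((d → c) ⊗ a) ∨ b) = 1 − 0.405 = 0.595
(b → ¬d) ∨ ¬(((d → c) ⊗ a) ∨ b) = max(0.687, 0.595) = 0.687

0.687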